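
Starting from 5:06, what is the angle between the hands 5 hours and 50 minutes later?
First find the time 5 hours and 50 minutes after 5:06.
Total minutes: 5 x 60 + 6 + 5 x 60 + 50 = 656.
656 mod 720 = 656 minutes = 10:56.
Now compute the angle at 10:56:
Hour hand: 10 x 30 + 56 x 0.5 = 328 degrees
Minute hand: 56 x 6 = 336 degrees
Difference: |328 - 336| = 8 degrees
The angle is 8 degrees

Final answer: 8 degrees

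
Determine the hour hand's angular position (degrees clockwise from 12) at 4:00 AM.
The hour hand moves 30 degrees per hour and 0.5 degrees per minute.
At 4:00: (4) x 30 + 0 x 0.5 = 120 + 0 = 120 degrees

Final answer: 120 degrees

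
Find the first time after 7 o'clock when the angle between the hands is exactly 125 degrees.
At t minutes past 7:00, the hour hand is at 30 x 7 + 0.5t degrees and the minute hand is at 6t degrees.
The smaller angle between them is 125 degrees when |30H - 5.5t| = 125 or |30H - 5.5t| = 235.
With H = 7, solve 30 x 7 - 5.5t = +/- target for each target:
  t = (30 x 7 - 125) / 5.5 = 15.45
  t = (30 x 7 + 125) / 5.5 = 60.91 (outside (0, 60))
  t = (30 x 7 - 235) / 5.5 = -4.55 (outside (0, 60))
  t = (30 x 7 + 235) / 5.5 = 80.91 (outside (0, 60))
Valid solutions in (0, 60): {15.45} minutes.
The first occurrence is t = 15.45 minutes.
The hands form a 125-degree angle at 15.45 minutes past 7:00.

Final answer: 15.45 minutes past 7:00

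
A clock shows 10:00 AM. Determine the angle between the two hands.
Hour hand position: 10 x 30 + 0 x 0.5 = 300 degrees
Minute hand position: 0 x 6 = 0 degrees
Difference: |300 - 0| = 300 degrees
Since 300 > 180, the smaller angle is 360 - 300 = 60 degrees

Final answer: 60 degrees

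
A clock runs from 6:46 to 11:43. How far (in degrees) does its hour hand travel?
The hour hand moves 0.5 degrees per minute.
Time elapsed: 11:43 - 6:46 = 297 minutes
Angular displacement: 297 x 0.5 = 148.5 degrees

Final answer: 148.5 degrees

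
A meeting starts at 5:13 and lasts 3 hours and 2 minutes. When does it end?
Starting time: 5:13
Adding 2 minutes to 13 minutes: 13 + 2 = 15 minutes
Adding 3 hours: 5 + 3 = 8
Final time: 8:15

Final answer: 8:15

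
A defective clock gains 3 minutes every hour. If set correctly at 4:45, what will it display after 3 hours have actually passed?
For every 60 true minutes, the faulty clock advances 60 + 3 = 63 minutes.
True elapsed: 3 hours = 180 minutes.
Faulty clock advances: 180 x 63/60 = 189 minutes (drift: 9 minutes ahead).
Shown time: 4:45 + 189 minutes = 7:54.

Final answer: 7:54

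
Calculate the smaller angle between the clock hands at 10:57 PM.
Hour hand position: 10 x 30 + 57 x 0.5 = 328.5 degrees
Minute hand position: 57 x 6 = 342 degrees
Difference: |328.5 - 342| = 13.5 degrees
The angle between the hands is 13.5 degrees

Final answer: 13.5 degrees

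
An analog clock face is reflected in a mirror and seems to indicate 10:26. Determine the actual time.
Reflection across the vertical (12-6) axis maps a hand at angle A degrees to (360 - A) degrees, which sends a reading of T minutes past 12:00 to (720 - T) minutes past 12:00.
Mirror reads 10:26 = 626 minutes past 12:00.
Actual time: (720 - 626) mod 720 = 94 minutes = 1:34.

Final answer: 1:34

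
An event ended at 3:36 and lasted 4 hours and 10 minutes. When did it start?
Starting time: 3:36 = 216 total minutes past 12:00
Subtracting: 4 hours and 10 minutes = 250 minutes
216 - 250 = -34 (negative, add 12 hours = 720) = 686 minutes
= 11 hours and 26 minutes past 12:00 = 11:26

Final answer: 11:26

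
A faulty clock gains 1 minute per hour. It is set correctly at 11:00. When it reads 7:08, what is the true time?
For every 60 true minutes, the faulty clock advances 61 minutes, so 1 faulty-clock minute corresponds to 60/61 true minutes.
From 11:00 to 7:08 on the faulty dial is 488 minutes.
True elapsed: 488 x 60/61 = 480 minutes = 8 hours.
True time: 11:00 + 8 hours = 7:00.

Final answer: 7:00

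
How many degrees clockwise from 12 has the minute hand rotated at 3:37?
The minute hand moves 6 degrees per minute.
At 3:37: 37 x 6 = 222 degrees

Final answer: 222 degrees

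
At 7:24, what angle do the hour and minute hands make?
Hour hand position: 7 x 30 + 24 x 0.5 = 222 degrees
Minute hand position: 24 x 6 = 144 degrees
Difference: |222 - 144| = 78 degrees
The angle between the hands is 78 degrees

Final answer: 78 degrees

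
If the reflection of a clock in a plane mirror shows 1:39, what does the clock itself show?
Reflection across the vertical (12-6) axis maps a hand at angle A degrees to (360 - A) degrees, which sends a reading of T minutes past 12:00 to (720 - T) minutes past 12:00.
Mirror reads 1:39 = 99 minutes past 12:00.
Actual time: (720 - 99) mod 720 = 621 minutes = 10:21.

Final answer: 10:21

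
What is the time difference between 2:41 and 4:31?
From 2:41 to 4:31:
(4 x 60 + 31) - (2 x 60 + 41) = 271 - 161 = 110 minutes
= 1 hour and 50 minutes

Final answer: 1 hour and 50 minutes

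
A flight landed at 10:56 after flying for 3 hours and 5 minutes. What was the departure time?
Starting time: 10:56 = 656 total minutes past 12:00
Subtracting: 3 hours and 5 minutes = 185 minutes
656 - 185 = 471 minutes
= 7 hours and 51 minutes past 12:00 = 7:51

Final answer: 7:51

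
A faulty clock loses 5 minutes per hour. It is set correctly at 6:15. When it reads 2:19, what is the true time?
For every 60 true minutes, the faulty clock advances 55 minutes, so 1 faulty-clock minute corresponds to 60/55 true minutes.
From 6:15 to 2:19 on the faulty dial is 484 minutes.
True elapsed: 484 x 60/55 = 528 minutes = 8 hours and 48 minutes.
True time: 6:15 + 8 hours and 48 minutes = 3:03.

Final answer: 3:03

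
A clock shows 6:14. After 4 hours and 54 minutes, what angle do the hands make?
First find the time 4 hours and 54 minutes after 6:14.
Total minutes: 6 x 60 + 14 + 4 x 60 + 54 = 668.
668 mod 720 = 668 minutes = 11:08.
Now compute the angle at 11:08:
Hour hand: 11 x 30 + 8 x 0.5 = 334 degrees
Minute hand: 8 x 6 = 48 degrees
Difference: |334 - 48| = 286 degrees
Smaller angle: 360 - 286 = 74 degrees

Final answer: 74 degrees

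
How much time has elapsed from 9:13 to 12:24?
From 9:13 to 12:24:
(12 x 60 + 24) - (9 x 60 + 13) = 744 - 553 = 191 minutes
= 3 hours and 11 minutes

Final answer: 3 hours and 11 minutes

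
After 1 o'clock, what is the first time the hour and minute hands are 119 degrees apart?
At t minutes past 1:00, the hour hand is at 30 x 1 + 0.5t degrees and the minute hand is at 6t degrees.
The smaller angle between them is 119 degrees when |30H - 5.5t| = 119 or |30H - 5.5t| = 241.
With H = 1, solve 30 x 1 - 5.5t = +/- target for each target:
  t = (30 x 1 - 119) / 5.5 = -16.18 (outside (0, 60))
  t = (30 x 1 + 119) / 5.5 = 27.09
  t = (30 x 1 - 241) / 5.5 = -38.36 (outside (0, 60))
  t = (30 x 1 + 241) / 5.5 = 49.27
Valid solutions in (0, 60): {27.09, 49.27} minutes.
The first occurrence is t = 27.09 minutes.
The hands form a 119-degree angle at 27.09 minutes past 1:00.

Final answer: 27.09 minutes past 1:00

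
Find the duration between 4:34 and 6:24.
From 4:34 to 6:24:
(6 x 60 + 24) - (4 x 60 + 34) = 384 - 274 = 110 minutes
= 1 hour and 50 minutes

Final answer: 1 hour and 50 minutes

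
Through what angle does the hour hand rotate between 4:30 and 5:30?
The hour hand moves 0.5 degrees per minute.
Time elapsed: 5:30 - 4:30 = 60 minutes
Angular displacement: 60 x 0.5 = 30 degrees

Final answer: 30 degrees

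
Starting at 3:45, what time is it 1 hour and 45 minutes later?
Starting time: 3:45
Adding 45 minutes to 45 minutes: 45 + 45 = 90 minutes = 1 hour and 30 minutes
Adding 1 hour: 3 + 1 + 1 (carry) = 5
Final time: 5:30

Final answer: 5:30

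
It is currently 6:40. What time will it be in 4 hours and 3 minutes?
Starting time: 6:40
Adding 3 minutes to 40 minutes: 40 + 3 = 43 minutes
Adding 4 hours: 6 + 4 = 10
Final time: 10:43

Final answer: 10:43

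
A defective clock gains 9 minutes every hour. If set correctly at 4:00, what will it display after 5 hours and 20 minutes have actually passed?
For every 60 true minutes, the faulty clock advances 60 + 9 = 69 minutes.
True elapsed: 5 hours and 20 minutes = 320 minutes.
Faulty clock advances: 320 x 69/60 = 368 minutes (drift: 48 minutes ahead).
Shown time: 4:00 + 368 minutes = 10:08.

Final answer: 10:08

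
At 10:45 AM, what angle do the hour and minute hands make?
Hour hand position: 10 x 30 + 45 x 0.5 = 322.5 degrees
Minute hand position: 45 x 6 = 270 degrees
Difference: |322.5 - 270| = 52.5 degrees
The angle between the hands is 52.5 degrees

Final answer: 52.5 degrees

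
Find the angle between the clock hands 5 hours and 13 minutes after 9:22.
First find the time 5 hours and 13 minutes after 9:22.
Total minutes: 9 x 60 + 22 + 5 x 60 + 13 = 875.
875 mod 720 = 155 minutes = 2:35.
Now compute the angle at 2:35:
Hour hand: 2 x 30 + 35 x 0.5 = 77.5 degrees
Minute hand: 35 x 6 = 210 degrees
Difference: |77.5 - 210| = 132.5 degrees
The angle is 132.5 degrees

Final answer: 132.5 degrees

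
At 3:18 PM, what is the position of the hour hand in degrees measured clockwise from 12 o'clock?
The hour hand moves 30 degrees per hour and 0.5 degrees per minute.
At 3:18: (3) x 30 + 18 x 0.5 = 90 + 9 = 99 degrees

Final answer: 99 degrees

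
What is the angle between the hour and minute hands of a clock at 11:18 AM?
Hour hand position: 11 x 30 + 18 x 0.5 = 339 degrees
Minute hand position: 18 x 6 = 108 degrees
Difference: |339 - 108| = 231 degrees
Since 231 > 180, the smaller angle is 360 - 231 = 129 degrees

Final answer: 129 degrees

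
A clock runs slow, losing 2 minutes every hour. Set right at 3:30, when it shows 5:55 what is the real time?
For every 60 true minutes, the faulty clock advances 58 minutes, so 1 faulty-clock minute corresponds to 60/58 true minutes.
From 3:30 to 5:55 on the faulty dial is 145 minutes.
True elapsed: 145 x 60/58 = 150 minutes = 2 hours and 30 minutes.
True time: 3:30 + 2 hours and 30 minutes = 6:00.

Final answer: 6:00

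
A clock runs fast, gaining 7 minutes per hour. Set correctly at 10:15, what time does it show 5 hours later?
For every 60 true minutes, the faulty clock advances 60 + 7 = 67 minutes.
True elapsed: 5 hours = 300 minutes.
Faulty clock advances: 300 x 67/60 = 335 minutes (drift: 35 minutes ahead).
Shown time: 10:15 + 335 minutes = 3:50.

Final answer: 3:50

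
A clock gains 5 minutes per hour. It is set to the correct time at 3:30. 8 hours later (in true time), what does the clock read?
For every 60 true minutes, the faulty clock advances 60 + 5 = 65 minutes.
True elapsed: 8 hours = 480 minutes.
Faulty clock advances: 480 x 65/60 = 520 minutes (drift: 40 minutes ahead).
Shown time: 3:30 + 520 minutes = 12:10.

Final answer: 12:10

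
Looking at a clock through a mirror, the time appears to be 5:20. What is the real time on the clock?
Reflection across the vertical (12-6) axis maps a hand at angle A degrees to (360 - A) degrees, which sends a reading of T minutes past 12:00 to (720 - T) minutes past 12:00.
Mirror reads 5:20 = 320 minutes past 12:00.
Actual time: (720 - 320) mod 720 = 400 minutes = 6:40.

Final answer: 6:40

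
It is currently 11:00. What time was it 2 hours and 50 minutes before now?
Starting time: 11:00 = 660 total minutes past 12:00
Subtracting: 2 hours and 50 minutes = 170 minutes
660 - 170 = 490 minutes
= 8 hours and 10 minutes past 12:00 = 8:10

Final answer: 8:10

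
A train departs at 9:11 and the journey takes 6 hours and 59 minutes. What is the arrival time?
Starting time: 9:11
Adding 59 minutes to 11 minutes: 11 + 59 = 70 minutes = 1 hour and 10 minutes
Adding 6 hours: 9 + 6 + 1 (carry) = 16 - 12 = 4
Final time: 4:10

Final answer: 4:10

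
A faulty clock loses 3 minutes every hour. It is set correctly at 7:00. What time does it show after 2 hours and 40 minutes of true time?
For every 60 true minutes, the faulty clock advances 60 - 3 = 57 minutes.
True elapsed: 2 hours and 40 minutes = 160 minutes.
Faulty clock advances: 160 x 57/60 = 152 minutes (drift: 8 minutes behind).
Shown time: 7:00 + 152 minutes = 9:32.

Final answer: 9:32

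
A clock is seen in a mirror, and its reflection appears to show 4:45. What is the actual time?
Reflection across the vertical (12-6) axis maps a hand at angle A degrees to (360 - A) degrees, which sends a reading of T minutes past 12:00 to (720 - T) minutes past 12:00.
Mirror reads 4:45 = 285 minutes past 12:00.
Actual time: (720 - 285) mod 720 = 435 minutes = 7:15.

Final answer: 7:15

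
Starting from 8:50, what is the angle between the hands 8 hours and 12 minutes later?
First find the time 8 hours and 12 minutes after 8:50.
Total minutes: 8 x 60 + 50 + 8 x 60 + 12 = 1022.
1022 mod 720 = 302 minutes = 5:02.
Now compute the angle at 5:02:
Hour hand: 5 x 30 + 2 x 0.5 = 151 degrees
Minute hand: 2 x 6 = 12 degrees
Difference: |151 - 12| = 139 degrees
The angle is 139 degrees

Final answer: 139 degrees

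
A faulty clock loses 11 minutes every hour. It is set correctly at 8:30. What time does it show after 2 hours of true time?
For every 60 true minutes, the faulty clock advances 60 - 11 = 49 minutes.
True elapsed: 2 hours = 120 minutes.
Faulty clock advances: 120 x 49/60 = 98 minutes (drift: 22 minutes behind).
Shown time: 8:30 + 98 minutes = 10:08.

Final answer: 10:08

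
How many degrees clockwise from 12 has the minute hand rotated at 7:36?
The minute hand moves 6 degrees per minute.
At 7:36: 36 x 6 = 216 degrees

Final answer: 216 degrees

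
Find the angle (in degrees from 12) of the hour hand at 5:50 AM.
The hour hand moves 30 degrees per hour and 0.5 degrees per minute.
At 5:50: (5) x 30 + 50 x 0.5 = 150 + 25 = 175 degrees

Final answer: 175 degrees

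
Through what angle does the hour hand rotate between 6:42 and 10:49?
The hour hand moves 0.5 degrees per minute.
Time elapsed: 10:49 - 6:42 = 247 minutes
Angular displacement: 247 x 0.5 = 123.5 degrees

Final answer: 123.5 degrees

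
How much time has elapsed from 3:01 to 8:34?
From 3:01 to 8:34:
(8 x 60 + 34) - (3 x 60 + 1) = 514 - 181 = 333 minutes
= 5 hours and 33 minutes

Final answer: 5 hours and 33 minutes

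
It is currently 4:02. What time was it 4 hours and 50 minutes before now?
Starting time: 4:02 = 242 total minutes past 12:00
Subtracting: 4 hours and 50 minutes = 290 minutes
242 - 290 = -48 (negative, add 12 hours = 720) = 672 minutes
= 11 hours and 12 minutes past 12:00 = 11:12

Final answer: 11:12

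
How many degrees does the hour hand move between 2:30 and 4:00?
The hour hand moves 0.5 degrees per minute.
Time elapsed: 4:00 - 2:30 = 90 minutes
Angular displacement: 90 x 0.5 = 45 degrees

Final answer: 45 degrees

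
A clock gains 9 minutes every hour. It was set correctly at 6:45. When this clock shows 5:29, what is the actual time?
For every 60 true minutes, the faulty clock advances 69 minutes, so 1 faulty-clock minute corresponds to 60/69 true minutes.
From 6:45 to 5:29 on the faulty dial is 644 minutes.
True elapsed: 644 x 60/69 = 560 minutes = 9 hours and 20 minutes.
True time: 6:45 + 9 hours and 20 minutes = 4:05.

Final answer: 4:05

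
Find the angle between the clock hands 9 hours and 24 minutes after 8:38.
First find the time 9 hours and 24 minutes after 8:38.
Total minutes: 8 x 60 + 38 + 9 x 60 + 24 = 1082.
1082 mod 720 = 362 minutes = 6:02.
Now compute the angle at 6:02:
Hour hand: 6 x 30 + 2 x 0.5 = 181 degrees
Minute hand: 2 x 6 = 12 degrees
Difference: |181 - 12| = 169 degrees
The angle is 169 degrees

Final answer: 169 degrees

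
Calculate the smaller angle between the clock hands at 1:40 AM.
Hour hand position: 1 x 30 + 40 x 0.5 = 50 degrees
Minute hand position: 40 x 6 = 240 degrees
Difference: |50 - 240| = 190 degrees
Since 190 > 180, the smaller angle is 360 - 190 = 170 degrees

Final answer: 170 degrees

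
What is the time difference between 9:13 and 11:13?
From 9:13 to 11:13:
(11 x 60 + 13) - (9 x 60 + 13) = 673 - 553 = 120 minutes
= 2 hours

Final answer: 2 hours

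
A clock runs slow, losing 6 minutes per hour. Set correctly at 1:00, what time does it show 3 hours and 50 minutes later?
For every 60 true minutes, the faulty clock advances 60 - 6 = 54 minutes.
True elapsed: 3 hours and 50 minutes = 230 minutes.
Faulty clock advances: 230 x 54/60 = 207 minutes (drift: 23 minutes behind).
Shown time: 1:00 + 207 minutes = 4:27.

Final answer: 4:27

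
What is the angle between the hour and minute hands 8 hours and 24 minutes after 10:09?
First find the time 8 hours and 24 minutes after 10:09.
Total minutes: 10 x 60 + 9 + 8 x 60 + 24 = 1113.
1113 mod 720 = 393 minutes = 6:33.
Now compute the angle at 6:33:
Hour hand: 6 x 30 + 33 x 0.5 = 196.5 degrees
Minute hand: 33 x 6 = 198 degrees
Difference: |196.5 - 198| = 1.5 degrees
The angle is 1.5 degrees

Final answer: 1.5 degrees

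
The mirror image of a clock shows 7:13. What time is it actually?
Reflection across the vertical (12-6) axis maps a hand at angle A degrees to (360 - A) degrees, which sends a reading of T minutes past 12:00 to (720 - T) minutes past 12:00.
Mirror reads 7:13 = 433 minutes past 12:00.
Actual time: (720 - 433) mod 720 = 287 minutes = 4:47.

Final answer: 4:47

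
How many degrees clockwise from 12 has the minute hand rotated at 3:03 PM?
The minute hand moves 6 degrees per minute.
At 3:03: 3 x 6 = 18 degrees

Final answer: 18 degrees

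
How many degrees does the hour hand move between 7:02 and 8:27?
The hour hand moves 0.5 degrees per minute.
Time elapsed: 8:27 - 7:02 = 85 minutes
Angular displacement: 85 x 0.5 = 42.5 degrees

Final answer: 42.5 degrees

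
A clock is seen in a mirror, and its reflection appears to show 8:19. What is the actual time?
Reflection across the vertical (12-6) axis maps a hand at angle A degrees to (360 - A) degrees, which sends a reading of T minutes past 12:00 to (720 - T) minutes past 12:00.
Mirror reads 8:19 = 499 minutes past 12:00.
Actual time: (720 - 499) mod 720 = 221 minutes = 3:41.

Final answer: 3:41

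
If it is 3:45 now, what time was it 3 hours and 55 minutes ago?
Starting time: 3:45 = 225 total minutes past 12:00
Subtracting: 3 hours and 55 minutes = 235 minutes
225 - 235 = -10 (negative, add 12 hours = 720) = 710 minutes
= 11 hours and 50 minutes past 12:00 = 11:50

Final answer: 11:50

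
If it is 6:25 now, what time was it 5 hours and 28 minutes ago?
Starting time: 6:25 = 385 total minutes past 12:00
Subtracting: 5 hours and 28 minutes = 328 minutes
385 - 328 = 57 minutes
= 57 minutes past 12:00 = 12:57

Final answer: 12:57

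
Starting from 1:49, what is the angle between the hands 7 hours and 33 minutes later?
First find the time 7 hours and 33 minutes after 1:49.
Total minutes: 1 x 60 + 49 + 7 x 60 + 33 = 562.
562 mod 720 = 562 minutes = 9:22.
Now compute the angle at 9:22:
Hour hand: 9 x 30 + 22 x 0.5 = 281 degrees
Minute hand: 22 x 6 = 132 degrees
Difference: |281 - 132| = 149 degrees
The angle is 149 degrees

Final answer: 149 degrees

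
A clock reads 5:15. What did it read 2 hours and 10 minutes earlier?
Starting time: 5:15 = 315 total minutes past 12:00
Subtracting: 2 hours and 10 minutes = 130 minutes
315 - 130 = 185 minutes
= 3 hours and 5 minutes past 12:00 = 3:05

Final answer: 3:05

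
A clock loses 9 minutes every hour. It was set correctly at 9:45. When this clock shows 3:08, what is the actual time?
For every 60 true minutes, the faulty clock advances 51 minutes, so 1 faulty-clock minute corresponds to 60/51 true minutes.
From 9:45 to 3:08 on the faulty dial is 323 minutes.
True elapsed: 323 x 60/51 = 380 minutes = 6 hours and 20 minutes.
True time: 9:45 + 6 hours and 20 minutes = 4:05.

Final answer: 4:05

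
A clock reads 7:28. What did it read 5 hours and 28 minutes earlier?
Starting time: 7:28 = 448 total minutes past 12:00
Subtracting: 5 hours and 28 minutes = 328 minutes
448 - 328 = 120 minutes
= 2 hours past 12:00 = 2:00

Final answer: 2:00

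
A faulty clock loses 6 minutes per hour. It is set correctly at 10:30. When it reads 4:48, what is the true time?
For every 60 true minutes, the faulty clock advances 54 minutes, so 1 faulty-clock minute corresponds to 60/54 true minutes.
From 10:30 to 4:48 on the faulty dial is 378 minutes.
True elapsed: 378 x 60/54 = 420 minutes = 7 hours.
True time: 10:30 + 7 hours = 5:30.

Final answer: 5:30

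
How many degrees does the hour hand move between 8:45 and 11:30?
The hour hand moves 0.5 degrees per minute.
Time elapsed: 11:30 - 8:45 = 165 minutes
Angular displacement: 165 x 0.5 = 82.5 degrees

Final answer: 82.5 degrees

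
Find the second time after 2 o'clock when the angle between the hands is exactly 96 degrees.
At t minutes past 2:00, the hour hand is at 30 x 2 + 0.5t degrees and the minute hand is at 6t degrees.
The smaller angle between them is 96 degrees when |30H - 5.5t| = 96 or |30H - 5.5t| = 264.
With H = 2, solve 30 x 2 - 5.5t = +/- target for each target:
  t = (30 x 2 - 96) / 5.5 = -6.55 (outside (0, 60))
  t = (30 x 2 + 96) / 5.5 = 28.36
  t = (30 x 2 - 264) / 5.5 = -37.09 (outside (0, 60))
  t = (30 x 2 + 264) / 5.5 = 58.91
Valid solutions in (0, 60): {28.36, 58.91} minutes.
The second occurrence is t = 58.91 minutes.
The hands form a 96-degree angle at 58.91 minutes past 2:00.

Final answer: 58.91 minutes past 2:00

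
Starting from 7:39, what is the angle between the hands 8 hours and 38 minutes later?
First find the time 8 hours and 38 minutes after 7:39.
Total minutes: 7 x 60 + 39 + 8 x 60 + 38 = 977.
977 mod 720 = 257 minutes = 4:17.
Now compute the angle at 4:17:
Hour hand: 4 x 30 + 17 x 0.5 = 128.5 degrees
Minute hand: 17 x 6 = 102 degrees
Difference: |128.5 - 102| = 26.5 degrees
The angle is 26.5 degrees

Final answer: 26.5 degrees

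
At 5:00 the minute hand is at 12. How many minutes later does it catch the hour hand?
The minute hand gains 5.5 degrees per minute on the hour hand.
At 5:00, the hour hand is at 150 degrees and the minute hand is at 0 degrees.
The gap is 150 degrees. Time to close: 150/5.5 = 60 x 5/11 = 27.27 minutes.
The hands overlap at 27.27 minutes past 5:00.

Final answer: 27.27 minutes past 5:00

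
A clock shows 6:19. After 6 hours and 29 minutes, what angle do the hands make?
First find the time 6 hours and 29 minutes after 6:19.
Total minutes: 6 x 60 + 19 + 6 x 60 + 29 = 768.
768 mod 720 = 48 minutes = 12:48.
Now compute the angle at 12:48:
Hour hand: 0 x 30 + 48 x 0.5 = 24 degrees
Minute hand: 48 x 6 = 288 degrees
Difference: |24 - 288| = 264 degrees
Smaller angle: 360 - 264 = 96 degrees

Final answer: 96 degrees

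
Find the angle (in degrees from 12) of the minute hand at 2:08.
The minute hand moves 6 degrees per minute.
At 2:08: 8 x 6 = 48 degrees

Final answer: 48 degrees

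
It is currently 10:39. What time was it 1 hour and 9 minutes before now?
Starting time: 10:39 = 639 total minutes past 12:00
Subtracting: 1 hour and 9 minutes = 69 minutes
639 - 69 = 570 minutes
= 9 hours and 30 minutes past 12:00 = 9:30

Final answer: 9:30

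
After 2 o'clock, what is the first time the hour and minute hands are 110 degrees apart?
At t minutes past 2:00, the hour hand is at 30 x 2 + 0.5t degrees and the minute hand is at 6t degrees.
The smaller angle between them is 110 degrees when |30H - 5.5t| = 110 or |30H - 5.5t| = 250.
With H = 2, solve 30 x 2 - 5.5t = +/- target for each target:
  t = (30 x 2 - 110) / 5.5 = -9.09 (outside (0, 60))
  t = (30 x 2 + 110) / 5.5 = 30.91
  t = (30 x 2 - 250) / 5.5 = -34.55 (outside (0, 60))
  t = (30 x 2 + 250) / 5.5 = 56.36
Valid solutions in (0, 60): {30.91, 56.36} minutes.
The first occurrence is t = 30.91 minutes.
The hands form a 110-degree angle at 30.91 minutes past 2:00.

Final answer: 30.91 minutes past 2:00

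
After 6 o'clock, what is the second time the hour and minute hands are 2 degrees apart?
At t minutes past 6:00, the hour hand is at 30 x 6 + 0.5t degrees and the minute hand is at 6t degrees.
The smaller angle between them is 2 degrees when |30H - 5.5t| = 2 or |30H - 5.5t| = 358.
With H = 6, solve 30 x 6 - 5.5t = +/- target for each target:
  t = (30 x 6 - 2) / 5.5 = 32.36
  t = (30 x 6 + 2) / 5.5 = 33.09
  t = (30 x 6 - 358) / 5.5 = -32.36 (outside (0, 60))
  t = (30 x 6 + 358) / 5.5 = 97.82 (outside (0, 60))
Valid solutions in (0, 60): {32.36, 33.09} minutes.
The second occurrence is t = 33.09 minutes.
The hands form a 2-degree angle at 33.09 minutes past 6:00.

Final answer: 33.09 minutes past 6:00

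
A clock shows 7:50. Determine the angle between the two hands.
Hour hand position: 7 x 30 + 50 x 0.5 = 235 degrees
Minute hand position: 50 x 6 = 300 degrees
Difference: |235 - 300| = 65 degrees
The angle between the hands is 65 degrees

Final answer: 65 degrees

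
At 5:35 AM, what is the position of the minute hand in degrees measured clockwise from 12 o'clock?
The minute hand moves 6 degrees per minute.
At 5:35: 35 x 6 = 210 degrees

Final answer: 210 degrees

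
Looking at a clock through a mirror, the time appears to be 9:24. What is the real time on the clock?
Reflection across the vertical (12-6) axis maps a hand at angle A degrees to (360 - A) degrees, which sends a reading of T minutes past 12:00 to (720 - T) minutes past 12:00.
Mirror reads 9:24 = 564 minutes past 12:00.
Actual time: (720 - 564) mod 720 = 156 minutes = 2:36.

Final answer: 2:36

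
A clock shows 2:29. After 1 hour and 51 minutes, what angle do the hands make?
First find the time 1 hour and 51 minutes after 2:29.
Total minutes: 2 x 60 + 29 + 1 x 60 + 51 = 260.
260 mod 720 = 260 minutes = 4:20.
Now compute the angle at 4:20:
Hour hand: 4 x 30 + 20 x 0.5 = 130 degrees
Minute hand: 20 x 6 = 120 degrees
Difference: |130 - 120| = 10 degrees
The angle is 10 degrees

Final answer: 10 degrees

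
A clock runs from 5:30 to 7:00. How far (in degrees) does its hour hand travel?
The hour hand moves 0.5 degrees per minute.
Time elapsed: 7:00 - 5:30 = 90 minutes
Angular displacement: 90 x 0.5 = 45 degrees

Final answer: 45 degrees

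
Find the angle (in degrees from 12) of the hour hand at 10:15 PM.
The hour hand moves 30 degrees per hour and 0.5 degrees per minute.
At 10:15: (10) x 30 + 15 x 0.5 = 300 + 7.5 = 307.5 degrees

Final answer: 307.5 degrees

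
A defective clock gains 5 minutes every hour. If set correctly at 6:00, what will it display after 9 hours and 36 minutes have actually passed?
For every 60 true minutes, the faulty clock advances 60 + 5 = 65 minutes.
True elapsed: 9 hours and 36 minutes = 576 minutes.
Faulty clock advances: 576 x 65/60 = 624 minutes (drift: 48 minutes ahead).
Shown time: 6:00 + 624 minutes = 4:24.

Final answer: 4:24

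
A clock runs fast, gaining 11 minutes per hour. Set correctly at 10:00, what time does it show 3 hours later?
For every 60 true minutes, the faulty clock advances 60 + 11 = 71 minutes.
True elapsed: 3 hours = 180 minutes.
Faulty clock advances: 180 x 71/60 = 213 minutes (drift: 33 minutes ahead).
Shown time: 10:00 + 213 minutes = 1:33.

Final answer: 1:33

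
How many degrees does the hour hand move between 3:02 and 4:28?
The hour hand moves 0.5 degrees per minute.
Time elapsed: 4:28 - 3:02 = 86 minutes
Angular displacement: 86 x 0.5 = 43 degrees

Final answer: 43 degrees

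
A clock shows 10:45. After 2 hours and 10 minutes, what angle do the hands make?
First find the time 2 hours and 10 minutes after 10:45.
Total minutes: 10 x 60 + 45 + 2 x 60 + 10 = 775.
775 mod 720 = 55 minutes = 12:55.
Now compute the angle at 12:55:
Hour hand: 0 x 30 + 55 x 0.5 = 27.5 degrees
Minute hand: 55 x 6 = 330 degrees
Difference: |27.5 - 330| = 302.5 degrees
Smaller angle: 360 - 302.5 = 57.5 degrees

Final answer: 57.5 degrees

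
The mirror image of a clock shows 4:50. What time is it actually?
Reflection across the vertical (12-6) axis maps a hand at angle A degrees to (360 - A) degrees, which sends a reading of T minutes past 12:00 to (720 - T) minutes past 12:00.
Mirror reads 4:50 = 290 minutes past 12:00.
Actual time: (720 - 290) mod 720 = 430 minutes = 7:10.

Final answer: 7:10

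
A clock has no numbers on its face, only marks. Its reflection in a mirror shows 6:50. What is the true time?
Reflection across the vertical (12-6) axis maps a hand at angle A degrees to (360 - A) degrees, which sends a reading of T minutes past 12:00 to (720 - T) minutes past 12:00.
Mirror reads 6:50 = 410 minutes past 12:00.
Actual time: (720 - 410) mod 720 = 310 minutes = 5:10.

Final answer: 5:10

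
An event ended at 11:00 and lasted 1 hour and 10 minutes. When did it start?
Starting time: 11:00 = 660 total minutes past 12:00
Subtracting: 1 hour and 10 minutes = 70 minutes
660 - 70 = 590 minutes
= 9 hours and 50 minutes past 12:00 = 9:50

Final answer: 9:50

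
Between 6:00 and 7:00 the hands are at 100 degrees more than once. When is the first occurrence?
At t minutes past 6:00, the hour hand is at 30 x 6 + 0.5t degrees and the minute hand is at 6t degrees.
The smaller angle between them is 100 degrees when |30H - 5.5t| = 100 or |30H - 5.5t| = 260.
With H = 6, solve 30 x 6 - 5.5t = +/- target for each target:
  t = (30 x 6 - 100) / 5.5 = 14.55
  t = (30 x 6 + 100) / 5.5 = 50.91
  t = (30 x 6 - 260) / 5.5 = -14.55 (outside (0, 60))
  t = (30 x 6 + 260) / 5.5 = 80 (outside (0, 60))
Valid solutions in (0, 60): {14.55, 50.91} minutes.
The first occurrence is t = 14.55 minutes.
The hands form a 100-degree angle at 14.55 minutes past 6:00.

Final answer: 14.55 minutes past 6:00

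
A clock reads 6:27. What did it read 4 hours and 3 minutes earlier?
Starting time: 6:27 = 387 total minutes past 12:00
Subtracting: 4 hours and 3 minutes = 243 minutes
387 - 243 = 144 minutes
= 2 hours and 24 minutes past 12:00 = 2:24

Final answer: 2:24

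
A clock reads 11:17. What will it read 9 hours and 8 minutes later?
Starting time: 11:17
Adding 8 minutes to 17 minutes: 17 + 8 = 25 minutes
Adding 9 hours: 11 + 9 = 20 - 12 = 8
Final time: 8:25

Final answer: 8:25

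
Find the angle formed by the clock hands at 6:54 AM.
Hour hand position: 6 x 30 + 54 x 0.5 = 207 degrees
Minute hand position: 54 x 6 = 324 degrees
Difference: |207 - 324| = 117 degrees
The angle between the hands is 117 degrees

Final answer: 117 degrees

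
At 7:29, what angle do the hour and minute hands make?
Hour hand position: 7 x 30 + 29 x 0.5 = 224.5 degrees
Minute hand position: 29 x 6 = 174 degrees
Difference: |224.5 - 174| = 50.5 degrees
The angle between the hands is 50.5 degrees

Final answer: 50.5 degrees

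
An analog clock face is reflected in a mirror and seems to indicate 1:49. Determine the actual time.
Reflection across the vertical (12-6) axis maps a hand at angle A degrees to (360 - A) degrees, which sends a reading of T minutes past 12:00 to (720 - T) minutes past 12:00.
Mirror reads 1:49 = 109 minutes past 12:00.
Actual time: (720 - 109) mod 720 = 611 minutes = 10:11.

Final answer: 10:11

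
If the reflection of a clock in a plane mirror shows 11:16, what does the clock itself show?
Reflection across the vertical (12-6) axis maps a hand at angle A degrees to (360 - A) degrees, which sends a reading of T minutes past 12:00 to (720 - T) minutes past 12:00.
Mirror reads 11:16 = 676 minutes past 12:00.
Actual time: (720 - 676) mod 720 = 44 minutes = 12:44.

Final answer: 12:44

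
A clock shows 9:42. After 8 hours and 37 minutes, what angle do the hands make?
First find the time 8 hours and 37 minutes after 9:42.
Total minutes: 9 x 60 + 42 + 8 x 60 + 37 = 1099.
1099 mod 720 = 379 minutes = 6:19.
Now compute the angle at 6:19:
Hour hand: 6 x 30 + 19 x 0.5 = 189.5 degrees
Minute hand: 19 x 6 = 114 degrees
Difference: |189.5 - 114| = 75.5 degrees
The angle is 75.5 degrees

Final answer: 75.5 degrees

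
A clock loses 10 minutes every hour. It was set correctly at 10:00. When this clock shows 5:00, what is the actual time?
For every 60 true minutes, the faulty clock advances 50 minutes, so 1 faulty-clock minute corresponds to 60/50 true minutes.
From 10:00 to 5:00 on the faulty dial is 420 minutes.
True elapsed: 420 x 60/50 = 504 minutes = 8 hours and 24 minutes.
True time: 10:00 + 8 hours and 24 minutes = 6:24.

Final answer: 6:24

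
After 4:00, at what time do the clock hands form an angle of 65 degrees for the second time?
At t minutes past 4:00, the hour hand is at 30 x 4 + 0.5t degrees and the minute hand is at 6t degrees.
The smaller angle between them is 65 degrees when |30H - 5.5t| = 65 or |30H - 5.5t| = 295.
With H = 4, solve 30 x 4 - 5.5t = +/- target for each target:
  t = (30 x 4 - 65) / 5.5 = 10
  t = (30 x 4 + 65) / 5.5 = 33.64
  t = (30 x 4 - 295) / 5.5 = -31.82 (outside (0, 60))
  t = (30 x 4 + 295) / 5.5 = 75.45 (outside (0, 60))
Valid solutions in (0, 60): {10, 33.64} minutes.
The second occurrence is t = 33.64 minutes.
The hands form a 65-degree angle at 33.64 minutes past 4:00.

Final answer: 33.64 minutes past 4:00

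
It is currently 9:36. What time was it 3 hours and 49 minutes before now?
Starting time: 9:36 = 576 total minutes past 12:00
Subtracting: 3 hours and 49 minutes = 229 minutes
576 - 229 = 347 minutes
= 5 hours and 47 minutes past 12:00 = 5:47

Final answer: 5:47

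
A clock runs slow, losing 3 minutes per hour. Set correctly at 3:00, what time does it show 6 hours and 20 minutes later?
For every 60 true minutes, the faulty clock advances 60 - 3 = 57 minutes.
True elapsed: 6 hours and 20 minutes = 380 minutes.
Faulty clock advances: 380 x 57/60 = 361 minutes (drift: 19 minutes behind).
Shown time: 3:00 + 361 minutes = 9:01.

Final answer: 9:01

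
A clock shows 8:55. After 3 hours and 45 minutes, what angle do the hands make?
First find the time 3 hours and 45 minutes after 8:55.
Total minutes: 8 x 60 + 55 + 3 x 60 + 45 = 760.
760 mod 720 = 40 minutes = 12:40.
Now compute the angle at 12:40:
Hour hand: 0 x 30 + 40 x 0.5 = 20 degrees
Minute hand: 40 x 6 = 240 degrees
Difference: |20 - 240| = 220 degrees
Smaller angle: 360 - 220 = 140 degrees

Final answer: 140 degrees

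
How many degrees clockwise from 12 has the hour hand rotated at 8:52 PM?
The hour hand moves 30 degrees per hour and 0.5 degrees per minute.
At 8:52: (8) x 30 + 52 x 0.5 = 240 + 26 = 266 degrees

Final answer: 266 degrees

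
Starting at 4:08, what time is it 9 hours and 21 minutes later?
Starting time: 4:08
Adding 21 minutes to 8 minutes: 8 + 21 = 29 minutes
Adding 9 hours: 4 + 9 = 13 - 12 = 1
Final time: 1:29

Final answer: 1:29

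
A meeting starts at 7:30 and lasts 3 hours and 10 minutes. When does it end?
Starting time: 7:30
Adding 10 minutes to 30 minutes: 30 + 10 = 40 minutes
Adding 3 hours: 7 + 3 = 10
Final time: 10:40

Final answer: 10:40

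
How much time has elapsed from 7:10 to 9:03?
From 7:10 to 9:03:
(9 x 60 + 3) - (7 x 60 + 10) = 543 - 430 = 113 minutes
= 1 hour and 53 minutes

Final answer: 1 hour and 53 minutes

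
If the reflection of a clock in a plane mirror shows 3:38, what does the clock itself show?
Reflection across the vertical (12-6) axis maps a hand at angle A degrees to (360 - A) degrees, which sends a reading of T minutes past 12:00 to (720 - T) minutes past 12:00.
Mirror reads 3:38 = 218 minutes past 12:00.
Actual time: (720 - 218) mod 720 = 502 minutes = 8:22.

Final answer: 8:22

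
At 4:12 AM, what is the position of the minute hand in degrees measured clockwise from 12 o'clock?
The minute hand moves 6 degrees per minute.
At 4:12: 12 x 6 = 72 degrees

Final answer: 72 degrees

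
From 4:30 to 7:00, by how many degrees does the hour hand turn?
The hour hand moves 0.5 degrees per minute.
Time elapsed: 7:00 - 4:30 = 150 minutes
Angular displacement: 150 x 0.5 = 75 degrees

Final answer: 75 degrees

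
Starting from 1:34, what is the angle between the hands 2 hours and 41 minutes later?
First find the time 2 hours and 41 minutes after 1:34.
Total minutes: 1 x 60 + 34 + 2 x 60 + 41 = 255.
255 mod 720 = 255 minutes = 4:15.
Now compute the angle at 4:15:
Hour hand: 4 x 30 + 15 x 0.5 = 127.5 degrees
Minute hand: 15 x 6 = 90 degrees
Difference: |127.5 - 90| = 37.5 degrees
The angle is 37.5 degrees

Final answer: 37.5 degrees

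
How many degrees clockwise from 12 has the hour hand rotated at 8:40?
The hour hand moves 30 degrees per hour and 0.5 degrees per minute.
At 8:40: (8) x 30 + 40 x 0.5 = 240 + 20 = 260 degrees

Final answer: 260 degrees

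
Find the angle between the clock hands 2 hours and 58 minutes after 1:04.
First find the time 2 hours and 58 minutes after 1:04.
Total minutes: 1 x 60 + 4 + 2 x 60 + 58 = 242.
242 mod 720 = 242 minutes = 4:02.
Now compute the angle at 4:02:
Hour hand: 4 x 30 + 2 x 0.5 = 121 degrees
Minute hand: 2 x 6 = 12 degrees
Difference: |121 - 12| = 109 degrees
The angle is 109 degrees

Final answer: 109 degrees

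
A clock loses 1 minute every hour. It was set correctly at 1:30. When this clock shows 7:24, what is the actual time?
For every 60 true minutes, the faulty clock advances 59 minutes, so 1 faulty-clock minute corresponds to 60/59 true minutes.
From 1:30 to 7:24 on the faulty dial is 354 minutes.
True elapsed: 354 x 60/59 = 360 minutes = 6 hours.
True time: 1:30 + 6 hours = 7:30.

Final answer: 7:30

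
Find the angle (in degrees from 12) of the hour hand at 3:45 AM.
The hour hand moves 30 degrees per hour and 0.5 degrees per minute.
At 3:45: (3) x 30 + 45 x 0.5 = 90 + 22.5 = 112.5 degrees

Final answer: 112.5 degrees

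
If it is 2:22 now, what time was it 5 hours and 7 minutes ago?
Starting time: 2:22 = 142 total minutes past 12:00
Subtracting: 5 hours and 7 minutes = 307 minutes
142 - 307 = -165 (negative, add 12 hours = 720) = 555 minutes
= 9 hours and 15 minutes past 12:00 = 9:15

Final answer: 9:15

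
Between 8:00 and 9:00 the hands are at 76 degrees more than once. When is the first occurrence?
At t minutes past 8:00, the hour hand is at 30 x 8 + 0.5t degrees and the minute hand is at 6t degrees.
The smaller angle between them is 76 degrees when |30H - 5.5t| = 76 or |30H - 5.5t| = 284.
With H = 8, solve 30 x 8 - 5.5t = +/- target for each target:
  t = (30 x 8 - 76) / 5.5 = 29.82
  t = (30 x 8 + 76) / 5.5 = 57.45
  t = (30 x 8 - 284) / 5.5 = -8 (outside (0, 60))
  t = (30 x 8 + 284) / 5.5 = 95.27 (outside (0, 60))
Valid solutions in (0, 60): {29.82, 57.45} minutes.
The first occurrence is t = 29.82 minutes.
The hands form a 76-degree angle at 29.82 minutes past 8:00.

Final answer: 29.82 minutes past 8:00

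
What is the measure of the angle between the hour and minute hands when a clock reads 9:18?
Hour hand position: 9 x 30 + 18 x 0.5 = 279 degrees
Minute hand position: 18 x 6 = 108 degrees
Difference: |279 - 108| = 171 degrees
The angle between the hands is 171 degrees

Final answer: 171 degrees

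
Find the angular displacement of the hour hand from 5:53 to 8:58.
The hour hand moves 0.5 degrees per minute.
Time elapsed: 8:58 - 5:53 = 185 minutes
Angular displacement: 185 x 0.5 = 92.5 degrees

Final answer: 92.5 degrees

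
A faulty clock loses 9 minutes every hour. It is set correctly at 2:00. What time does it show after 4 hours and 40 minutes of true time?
For every 60 true minutes, the faulty clock advances 60 - 9 = 51 minutes.
True elapsed: 4 hours and 40 minutes = 280 minutes.
Faulty clock advances: 280 x 51/60 = 238 minutes (drift: 42 minutes behind).
Shown time: 2:00 + 238 minutes = 5:58.

Final answer: 5:58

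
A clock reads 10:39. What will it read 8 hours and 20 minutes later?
Starting time: 10:39
Adding 20 minutes to 39 minutes: 39 + 20 = 59 minutes
Adding 8 hours: 10 + 8 = 18 - 12 = 6
Final time: 6:59

Final answer: 6:59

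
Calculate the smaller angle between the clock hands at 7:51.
Hour hand position: 7 x 30 + 51 x 0.5 = 235.5 degrees
Minute hand position: 51 x 6 = 306 degrees
Difference: |235.5 - 306| = 70.5 degrees
The angle between the hands is 70.5 degrees

Final answer: 70.5 degrees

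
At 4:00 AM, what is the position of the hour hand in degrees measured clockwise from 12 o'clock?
The hour hand moves 30 degrees per hour and 0.5 degrees per minute.
At 4:00: (4) x 30 + 0 x 0.5 = 120 + 0 = 120 degrees

Final answer: 120 degrees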